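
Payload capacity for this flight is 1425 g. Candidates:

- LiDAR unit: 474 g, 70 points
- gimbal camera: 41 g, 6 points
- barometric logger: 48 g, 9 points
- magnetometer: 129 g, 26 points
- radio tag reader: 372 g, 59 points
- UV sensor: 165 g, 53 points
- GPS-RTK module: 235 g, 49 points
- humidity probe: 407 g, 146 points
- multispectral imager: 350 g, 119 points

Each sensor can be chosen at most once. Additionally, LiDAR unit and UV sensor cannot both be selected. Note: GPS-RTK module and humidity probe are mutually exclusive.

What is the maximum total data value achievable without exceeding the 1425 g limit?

403

By data value per g: humidity probe 0.36, multispectral imager 0.34, UV sensor 0.32, GPS-RTK module 0.21 lead.
Best packing: magnetometer + radio tag reader + UV sensor + humidity probe + multispectral imager — 1423 g, 403 total.
Runner-up gimbal camera + barometric logger + radio tag reader + UV sensor + humidity probe + multispectral imager tops out at 392.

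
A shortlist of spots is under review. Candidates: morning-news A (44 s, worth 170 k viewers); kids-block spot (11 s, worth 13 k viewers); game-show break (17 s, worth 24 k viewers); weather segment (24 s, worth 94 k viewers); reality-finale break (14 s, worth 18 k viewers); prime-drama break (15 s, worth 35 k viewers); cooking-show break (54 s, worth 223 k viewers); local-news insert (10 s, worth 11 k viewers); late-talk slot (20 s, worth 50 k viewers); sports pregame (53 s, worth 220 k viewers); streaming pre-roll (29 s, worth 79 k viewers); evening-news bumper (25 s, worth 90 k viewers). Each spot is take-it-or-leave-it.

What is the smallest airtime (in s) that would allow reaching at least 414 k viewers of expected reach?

107

Look for the lowest-airtime combination reaching 414.
cooking-show break + sports pregame: 443 expected reach at 107 s.
Below 107 s the best achievable stays under 414.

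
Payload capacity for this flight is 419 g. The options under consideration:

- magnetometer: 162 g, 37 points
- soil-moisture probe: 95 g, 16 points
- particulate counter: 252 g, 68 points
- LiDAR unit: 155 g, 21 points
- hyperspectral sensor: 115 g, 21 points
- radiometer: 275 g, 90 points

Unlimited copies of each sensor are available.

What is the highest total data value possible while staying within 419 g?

Ranking by ratio (data value/g): radiometer 0.33, particulate counter 0.27, magnetometer 0.23.
The ratio ordering already packs tightly: hyperspectral sensor + radiometer, 390 g, 111.

111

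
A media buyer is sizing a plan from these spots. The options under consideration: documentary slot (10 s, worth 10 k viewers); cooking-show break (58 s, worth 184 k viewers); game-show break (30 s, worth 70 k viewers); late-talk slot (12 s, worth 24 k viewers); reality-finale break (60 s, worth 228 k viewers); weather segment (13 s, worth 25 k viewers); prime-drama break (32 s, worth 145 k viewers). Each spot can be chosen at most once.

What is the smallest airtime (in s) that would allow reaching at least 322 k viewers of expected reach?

90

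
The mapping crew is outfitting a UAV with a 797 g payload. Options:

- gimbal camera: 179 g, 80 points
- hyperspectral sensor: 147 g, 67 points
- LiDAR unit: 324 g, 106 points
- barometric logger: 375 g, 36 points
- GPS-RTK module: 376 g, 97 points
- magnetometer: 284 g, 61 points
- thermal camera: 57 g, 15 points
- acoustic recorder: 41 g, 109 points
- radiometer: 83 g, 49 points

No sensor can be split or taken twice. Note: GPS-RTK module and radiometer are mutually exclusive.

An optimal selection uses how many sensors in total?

Best achievable data value is 411.
One optimal bundle: gimbal camera + hyperspectral sensor + LiDAR unit + acoustic recorder + radiometer (774 g).
Any selection reaching 411 contains exactly 5 sensors.

5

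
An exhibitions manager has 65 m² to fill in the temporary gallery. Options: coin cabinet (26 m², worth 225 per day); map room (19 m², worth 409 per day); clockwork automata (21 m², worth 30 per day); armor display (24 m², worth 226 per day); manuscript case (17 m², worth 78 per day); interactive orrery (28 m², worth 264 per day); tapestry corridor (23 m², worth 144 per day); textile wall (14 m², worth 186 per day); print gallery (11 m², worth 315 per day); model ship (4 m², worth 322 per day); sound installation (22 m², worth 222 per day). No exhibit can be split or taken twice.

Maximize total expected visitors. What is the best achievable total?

Best packing: map room + interactive orrery + print gallery + model ship — 62 m², 1310 total.
Map room + manuscript case + textile wall + print gallery + model ship matches that 1310 at 65 m²; no feasible combination exceeds it.

1310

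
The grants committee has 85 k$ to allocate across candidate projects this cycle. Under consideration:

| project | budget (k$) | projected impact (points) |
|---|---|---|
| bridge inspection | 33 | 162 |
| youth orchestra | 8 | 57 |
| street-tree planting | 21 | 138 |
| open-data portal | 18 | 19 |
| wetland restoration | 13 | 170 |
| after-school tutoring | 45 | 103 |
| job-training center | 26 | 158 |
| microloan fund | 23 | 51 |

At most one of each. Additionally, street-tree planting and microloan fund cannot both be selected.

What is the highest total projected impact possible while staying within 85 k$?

547

By projected impact per k$: wetland restoration 13.08, youth orchestra 7.12, street-tree planting 6.57, job-training center 6.08 lead.
Filling by ratio: youth orchestra + street-tree planting + wetland restoration + job-training center for 523, with 17 k$ left unused.
The 21 k$ tied up in street-tree planting is better spent on bridge inspection — total rises to 547 (80 k$).
That's the maximum — no feasible swap from here does better than 547.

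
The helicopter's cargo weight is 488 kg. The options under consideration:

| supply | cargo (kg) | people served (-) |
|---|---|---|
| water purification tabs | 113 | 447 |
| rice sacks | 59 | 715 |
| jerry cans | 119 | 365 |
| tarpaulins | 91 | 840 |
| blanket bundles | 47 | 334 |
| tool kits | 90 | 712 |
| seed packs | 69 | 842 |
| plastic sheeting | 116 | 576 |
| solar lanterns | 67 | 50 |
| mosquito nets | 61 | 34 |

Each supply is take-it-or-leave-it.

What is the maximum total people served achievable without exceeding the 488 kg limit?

4019

Best packing: rice sacks + tarpaulins + blanket bundles + tool kits + seed packs + plastic sheeting — 472 kg, 4019 total.
The spare 16 kg is too small for any remaining supply, and no exchange beats 4019.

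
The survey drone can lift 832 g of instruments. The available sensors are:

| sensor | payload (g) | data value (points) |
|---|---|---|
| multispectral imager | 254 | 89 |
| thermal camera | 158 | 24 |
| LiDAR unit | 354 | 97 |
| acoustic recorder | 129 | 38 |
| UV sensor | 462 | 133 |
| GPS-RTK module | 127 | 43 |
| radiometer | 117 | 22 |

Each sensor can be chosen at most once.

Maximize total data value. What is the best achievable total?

By data value per g: multispectral imager 0.35, GPS-RTK module 0.34, acoustic recorder 0.29 lead.
Greedy by ratio would take multispectral imager + thermal camera + acoustic recorder + GPS-RTK module + radiometer: 785 g used, total 216.
Using the slack differently, LiDAR unit + UV sensor comes to 230 at 816 g.

230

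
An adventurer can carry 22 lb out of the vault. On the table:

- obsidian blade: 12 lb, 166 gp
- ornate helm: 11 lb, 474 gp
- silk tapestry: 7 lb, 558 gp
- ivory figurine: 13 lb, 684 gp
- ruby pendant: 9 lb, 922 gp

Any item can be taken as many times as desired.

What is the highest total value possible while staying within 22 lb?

The ratio ordering already packs tightly: 2×ruby pendant, 18 lb, 1844.
The spare 4 lb is too small for any remaining item, and no exchange beats 1844.

1844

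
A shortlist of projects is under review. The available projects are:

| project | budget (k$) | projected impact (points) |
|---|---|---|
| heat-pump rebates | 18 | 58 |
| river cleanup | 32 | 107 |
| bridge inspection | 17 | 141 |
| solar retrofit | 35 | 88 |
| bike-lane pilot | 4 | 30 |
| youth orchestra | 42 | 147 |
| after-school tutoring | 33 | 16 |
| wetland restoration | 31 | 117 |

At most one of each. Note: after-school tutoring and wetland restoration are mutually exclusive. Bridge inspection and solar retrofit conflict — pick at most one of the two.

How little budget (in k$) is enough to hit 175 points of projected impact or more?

Need the lightest bundle worth ≥ 175.
heat-pump rebates + bridge inspection reaches 199 using 35 k$.
Below 35 k$ the best achievable stays under 175.

35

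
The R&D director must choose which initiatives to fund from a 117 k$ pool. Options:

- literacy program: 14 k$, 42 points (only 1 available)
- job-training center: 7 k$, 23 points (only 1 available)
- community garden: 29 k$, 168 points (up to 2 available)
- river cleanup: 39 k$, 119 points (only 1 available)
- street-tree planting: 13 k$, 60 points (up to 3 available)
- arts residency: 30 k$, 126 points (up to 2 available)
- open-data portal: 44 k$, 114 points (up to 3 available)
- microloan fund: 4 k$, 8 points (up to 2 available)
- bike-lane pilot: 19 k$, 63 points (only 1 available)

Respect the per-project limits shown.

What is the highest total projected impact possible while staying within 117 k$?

582

Taking the top-ratio projects first gives 2×community garden + 3×street-tree planting + bike-lane pilot for 579 (116 k$).
Dropping street-tree planting and bike-lane pilot frees 32 k$; slotting in arts residency (30 k$) lifts the total to 582 at 114 k$.
Nothing else within 117 k$ beats 582.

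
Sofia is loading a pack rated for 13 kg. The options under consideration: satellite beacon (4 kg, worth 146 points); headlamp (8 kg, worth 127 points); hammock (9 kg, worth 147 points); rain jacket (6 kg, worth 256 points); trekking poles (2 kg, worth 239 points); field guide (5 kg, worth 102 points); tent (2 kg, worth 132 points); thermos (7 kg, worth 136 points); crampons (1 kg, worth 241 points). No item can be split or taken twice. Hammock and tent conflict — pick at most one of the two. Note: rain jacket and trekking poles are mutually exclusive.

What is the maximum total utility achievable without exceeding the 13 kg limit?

Satellite beacon + rain jacket + tent + crampons uses 13 of the 13 kg and totals 775.
Next best is satellite beacon + trekking poles + tent + crampons at 758 (9 kg) — short by 17.

775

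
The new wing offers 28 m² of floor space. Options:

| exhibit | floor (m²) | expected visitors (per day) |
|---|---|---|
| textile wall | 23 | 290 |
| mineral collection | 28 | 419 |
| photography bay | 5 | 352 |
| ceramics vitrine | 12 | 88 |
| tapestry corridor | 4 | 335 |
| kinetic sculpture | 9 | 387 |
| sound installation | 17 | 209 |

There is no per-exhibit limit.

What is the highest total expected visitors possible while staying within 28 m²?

2345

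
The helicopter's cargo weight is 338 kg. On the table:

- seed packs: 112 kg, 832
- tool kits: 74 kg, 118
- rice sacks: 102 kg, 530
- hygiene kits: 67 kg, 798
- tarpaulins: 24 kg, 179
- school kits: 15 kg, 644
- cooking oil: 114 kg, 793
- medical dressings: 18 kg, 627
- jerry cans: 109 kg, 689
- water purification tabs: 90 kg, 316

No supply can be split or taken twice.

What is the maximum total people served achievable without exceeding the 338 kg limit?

Ranking by ratio (people served/kg): school kits 42.93, medical dressings 34.83, hygiene kits 11.91.
Taking the top-ratio supplies first gives seed packs + rice sacks + hygiene kits + tarpaulins + school kits + medical dressings for 3610 (338 kg).
The 126 kg tied up in rice sacks and tarpaulins is better spent on cooking oil — total rises to 3694 (326 kg).
No other feasible combination exceeds 3694.

3694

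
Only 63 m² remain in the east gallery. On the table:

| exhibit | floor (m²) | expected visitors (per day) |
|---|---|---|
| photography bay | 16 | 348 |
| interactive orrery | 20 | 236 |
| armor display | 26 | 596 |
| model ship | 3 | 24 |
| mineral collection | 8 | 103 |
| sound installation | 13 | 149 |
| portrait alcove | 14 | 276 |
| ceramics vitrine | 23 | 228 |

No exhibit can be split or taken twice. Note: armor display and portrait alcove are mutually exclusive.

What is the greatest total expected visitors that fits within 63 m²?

Best packing: photography bay + armor display + mineral collection + sound installation — 63 m², 1196 total.
No other feasible combination exceeds 1196.

1196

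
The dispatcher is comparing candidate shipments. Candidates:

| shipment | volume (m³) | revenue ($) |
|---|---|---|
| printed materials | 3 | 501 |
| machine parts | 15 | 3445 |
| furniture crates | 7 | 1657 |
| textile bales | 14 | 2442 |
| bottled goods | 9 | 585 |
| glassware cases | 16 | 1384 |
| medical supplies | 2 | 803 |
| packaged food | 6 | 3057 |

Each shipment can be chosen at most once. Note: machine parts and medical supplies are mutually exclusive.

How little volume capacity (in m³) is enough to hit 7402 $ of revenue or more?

28

Minimise m³ subject to total revenue ≥ 7402.
machine parts + furniture crates + packaged food: 8159 revenue at 28 m³.
Any bundle with less than 28 m³ falls short of 7402.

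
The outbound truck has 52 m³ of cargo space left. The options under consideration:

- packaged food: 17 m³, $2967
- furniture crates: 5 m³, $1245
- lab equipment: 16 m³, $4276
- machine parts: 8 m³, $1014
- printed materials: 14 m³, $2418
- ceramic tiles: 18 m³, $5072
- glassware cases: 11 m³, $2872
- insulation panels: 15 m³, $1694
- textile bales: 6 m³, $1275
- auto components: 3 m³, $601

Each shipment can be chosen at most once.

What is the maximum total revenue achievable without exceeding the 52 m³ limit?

Density check — ceramic tiles 281.78, lab equipment 267.25, glassware cases 261.09 are the best per m³.
A density-first pass picks furniture crates + lab equipment + ceramic tiles + glassware cases — 13465 at 50 m³.
Dropping furniture crates frees 5 m³; slotting in textile bales (6 m³) lifts the total to 13495 at 51 m³.
Every other selection either busts 52 m³ or fails to beat 13495.

13495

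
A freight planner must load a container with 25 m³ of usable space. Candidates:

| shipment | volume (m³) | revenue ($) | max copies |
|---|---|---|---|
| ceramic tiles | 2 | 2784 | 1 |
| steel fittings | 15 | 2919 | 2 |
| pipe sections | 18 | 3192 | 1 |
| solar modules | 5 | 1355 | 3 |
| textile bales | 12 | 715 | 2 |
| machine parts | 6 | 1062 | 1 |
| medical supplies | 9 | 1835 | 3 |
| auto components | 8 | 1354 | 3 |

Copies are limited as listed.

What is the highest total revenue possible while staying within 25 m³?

By revenue per m³: ceramic tiles 1392.00, solar modules 271.00, medical supplies 203.89 lead.
Taking the top-ratio shipments first gives ceramic tiles + 3×solar modules + machine parts for 7911 (23 m³).
Dropping machine parts frees 6 m³; slotting in auto components (8 m³) lifts the total to 8203 at 25 m³.
No other feasible combination exceeds 8203.

8203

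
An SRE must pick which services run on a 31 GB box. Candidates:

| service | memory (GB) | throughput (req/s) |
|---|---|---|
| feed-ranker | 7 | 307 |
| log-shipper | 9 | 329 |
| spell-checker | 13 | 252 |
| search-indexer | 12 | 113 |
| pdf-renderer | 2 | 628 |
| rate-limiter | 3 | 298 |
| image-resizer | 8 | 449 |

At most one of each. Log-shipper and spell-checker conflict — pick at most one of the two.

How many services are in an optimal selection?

5

Optimal total is 2011.
feed-ranker + log-shipper + pdf-renderer + rate-limiter + image-resizer hits 2011 at 29 GB.
Every optimal selection uses 5 services.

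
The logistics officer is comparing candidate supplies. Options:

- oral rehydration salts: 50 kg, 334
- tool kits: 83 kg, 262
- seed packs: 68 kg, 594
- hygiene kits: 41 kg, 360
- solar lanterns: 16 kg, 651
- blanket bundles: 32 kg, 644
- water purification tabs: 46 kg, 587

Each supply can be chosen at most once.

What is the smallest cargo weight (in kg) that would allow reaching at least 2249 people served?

157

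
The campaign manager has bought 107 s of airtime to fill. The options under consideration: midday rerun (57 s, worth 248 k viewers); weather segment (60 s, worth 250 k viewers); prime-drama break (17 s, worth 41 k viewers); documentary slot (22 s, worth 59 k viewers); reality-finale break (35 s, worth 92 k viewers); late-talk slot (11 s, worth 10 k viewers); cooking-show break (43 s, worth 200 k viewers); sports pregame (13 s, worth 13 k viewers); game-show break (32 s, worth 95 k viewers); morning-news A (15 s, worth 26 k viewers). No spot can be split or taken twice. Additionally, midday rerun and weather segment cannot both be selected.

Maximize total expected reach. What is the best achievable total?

450

By expected reach per s: cooking-show break 4.65, midday rerun 4.35, weather segment 4.17, game-show break 2.97 lead.
The ratio heuristic lands on midday rerun + cooking-show break (448) but leaves 7 s idle.
Replace midday rerun with weather segment: the trade gains 2 net, giving 450 at 103 s.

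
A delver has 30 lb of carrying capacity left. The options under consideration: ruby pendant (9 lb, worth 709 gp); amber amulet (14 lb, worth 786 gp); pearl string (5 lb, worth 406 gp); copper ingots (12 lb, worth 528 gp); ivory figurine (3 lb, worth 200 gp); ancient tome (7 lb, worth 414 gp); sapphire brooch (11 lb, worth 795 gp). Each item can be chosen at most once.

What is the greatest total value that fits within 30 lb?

2118

Ranking by ratio (value/lb): pearl string 81.20, ruby pendant 78.78, sapphire brooch 72.27, ivory figurine 66.67.
Taking the top-ratio items first gives ruby pendant + pearl string + ivory figurine + sapphire brooch for 2110 (28 lb).
Dropping pearl string frees 5 lb; slotting in ancient tome (7 lb) lifts the total to 2118 at 30 lb.
That's the maximum — no swap from here does better than 2118.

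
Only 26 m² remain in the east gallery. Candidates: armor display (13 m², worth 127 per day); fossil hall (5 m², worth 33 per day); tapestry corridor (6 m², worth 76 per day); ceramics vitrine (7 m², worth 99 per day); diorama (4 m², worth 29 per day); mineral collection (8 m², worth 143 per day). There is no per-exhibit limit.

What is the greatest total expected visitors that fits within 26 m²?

3×mineral collection uses 24 of the 26 m² and totals 429.

429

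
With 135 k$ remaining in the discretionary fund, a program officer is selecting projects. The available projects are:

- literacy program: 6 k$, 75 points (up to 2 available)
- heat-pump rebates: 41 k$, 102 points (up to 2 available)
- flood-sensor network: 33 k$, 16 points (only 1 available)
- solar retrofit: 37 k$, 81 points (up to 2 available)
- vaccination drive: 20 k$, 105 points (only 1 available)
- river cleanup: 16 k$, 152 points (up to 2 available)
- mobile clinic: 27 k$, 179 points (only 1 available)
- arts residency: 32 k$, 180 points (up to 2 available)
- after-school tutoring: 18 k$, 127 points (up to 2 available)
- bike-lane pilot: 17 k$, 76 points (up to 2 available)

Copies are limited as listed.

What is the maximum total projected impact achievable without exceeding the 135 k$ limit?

993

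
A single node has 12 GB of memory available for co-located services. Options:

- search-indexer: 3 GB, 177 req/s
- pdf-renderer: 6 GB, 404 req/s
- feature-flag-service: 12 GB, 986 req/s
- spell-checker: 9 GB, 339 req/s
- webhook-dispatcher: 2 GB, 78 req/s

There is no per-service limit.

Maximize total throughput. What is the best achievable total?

The ratio ordering already packs tightly: feature-flag-service, 12 GB, 986.
That's the maximum — no swap from here does better than 986.

986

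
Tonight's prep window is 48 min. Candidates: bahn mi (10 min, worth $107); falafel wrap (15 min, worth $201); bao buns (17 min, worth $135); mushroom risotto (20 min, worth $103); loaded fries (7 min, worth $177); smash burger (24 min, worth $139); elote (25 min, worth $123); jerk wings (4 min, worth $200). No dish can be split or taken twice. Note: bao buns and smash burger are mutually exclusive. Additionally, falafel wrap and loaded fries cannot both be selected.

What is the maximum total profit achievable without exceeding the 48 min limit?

643

Bahn mi + falafel wrap + bao buns + jerk wings uses 46 of the 48 min and totals 643.
Runner-up bahn mi + loaded fries + smash burger + jerk wings tops out at 623.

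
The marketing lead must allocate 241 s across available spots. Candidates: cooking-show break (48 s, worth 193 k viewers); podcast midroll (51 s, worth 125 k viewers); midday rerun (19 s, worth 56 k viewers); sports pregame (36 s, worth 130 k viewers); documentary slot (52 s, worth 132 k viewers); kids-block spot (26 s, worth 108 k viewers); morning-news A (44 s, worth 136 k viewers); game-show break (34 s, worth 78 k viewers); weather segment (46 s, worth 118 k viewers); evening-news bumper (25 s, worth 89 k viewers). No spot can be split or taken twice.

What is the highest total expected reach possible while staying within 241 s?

790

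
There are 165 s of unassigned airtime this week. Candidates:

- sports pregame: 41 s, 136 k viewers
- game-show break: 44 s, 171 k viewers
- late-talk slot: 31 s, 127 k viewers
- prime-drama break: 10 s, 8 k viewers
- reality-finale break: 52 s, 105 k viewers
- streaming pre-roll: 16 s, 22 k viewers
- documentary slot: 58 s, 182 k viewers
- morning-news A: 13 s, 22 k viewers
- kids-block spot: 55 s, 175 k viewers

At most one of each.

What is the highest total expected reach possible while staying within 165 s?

528

By expected reach per s: late-talk slot 4.10, game-show break 3.89, sports pregame 3.32 lead.
Greedy by ratio would take sports pregame + game-show break + late-talk slot + prime-drama break + streaming pre-roll + morning-news A: 155 s used, total 486.
Using the slack differently, game-show break + documentary slot + kids-block spot comes to 528 at 157 s.
Next best is game-show break + late-talk slot + streaming pre-roll + documentary slot + morning-news A at 524 (162 s) — short by 4.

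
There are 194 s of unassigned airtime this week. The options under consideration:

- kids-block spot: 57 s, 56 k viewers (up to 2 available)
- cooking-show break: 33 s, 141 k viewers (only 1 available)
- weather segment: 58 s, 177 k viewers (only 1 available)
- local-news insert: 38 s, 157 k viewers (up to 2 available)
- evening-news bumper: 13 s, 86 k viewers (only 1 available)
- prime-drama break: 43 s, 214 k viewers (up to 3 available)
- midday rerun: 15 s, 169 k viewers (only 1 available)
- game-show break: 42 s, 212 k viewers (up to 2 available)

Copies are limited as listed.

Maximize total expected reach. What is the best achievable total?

Filling by ratio: cooking-show break + evening-news bumper + prime-drama break + midday rerun + 2×game-show break for 1034, with 6 s left unused.
The 75 s tied up in cooking-show break and game-show break is better spent on local-news insert + prime-drama break — total rises to 1052 (194 s).
Nothing else within 194 s beats 1052.

1052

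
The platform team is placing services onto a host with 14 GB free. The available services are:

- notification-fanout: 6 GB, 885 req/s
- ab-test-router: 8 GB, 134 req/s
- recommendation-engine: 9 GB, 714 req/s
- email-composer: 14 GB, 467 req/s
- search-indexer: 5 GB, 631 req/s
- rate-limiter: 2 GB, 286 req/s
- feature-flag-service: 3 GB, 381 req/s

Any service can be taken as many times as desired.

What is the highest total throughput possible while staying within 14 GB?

2×notification-fanout + rate-limiter uses 14 of the 14 GB and totals 2056.
That's the maximum — no swap from here does better than 2056.

2056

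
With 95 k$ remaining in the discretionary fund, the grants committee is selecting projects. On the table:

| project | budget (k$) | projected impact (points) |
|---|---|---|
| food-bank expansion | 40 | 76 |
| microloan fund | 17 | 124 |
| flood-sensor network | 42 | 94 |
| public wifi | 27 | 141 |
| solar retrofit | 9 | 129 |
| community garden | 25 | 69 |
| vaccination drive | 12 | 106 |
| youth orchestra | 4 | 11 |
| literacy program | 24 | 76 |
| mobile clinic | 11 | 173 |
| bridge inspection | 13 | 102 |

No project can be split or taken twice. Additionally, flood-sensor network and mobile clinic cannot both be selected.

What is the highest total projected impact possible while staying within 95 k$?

Taking microloan fund + public wifi + solar retrofit + vaccination drive + youth orchestra + mobile clinic + bridge inspection: 93 k$ used, 786 in projected impact.
No other feasible combination exceeds 786.

786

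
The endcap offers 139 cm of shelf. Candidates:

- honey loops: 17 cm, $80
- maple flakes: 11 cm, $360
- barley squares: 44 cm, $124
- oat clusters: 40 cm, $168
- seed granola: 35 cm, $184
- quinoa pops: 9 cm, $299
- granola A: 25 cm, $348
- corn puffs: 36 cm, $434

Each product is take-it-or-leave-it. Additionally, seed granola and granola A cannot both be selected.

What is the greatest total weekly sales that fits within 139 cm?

Best packing: honey loops + maple flakes + oat clusters + quinoa pops + granola A + corn puffs — 138 cm, 1689 total.
The closest alternative, maple flakes + oat clusters + quinoa pops + granola A + corn puffs, reaches only 1609.

1689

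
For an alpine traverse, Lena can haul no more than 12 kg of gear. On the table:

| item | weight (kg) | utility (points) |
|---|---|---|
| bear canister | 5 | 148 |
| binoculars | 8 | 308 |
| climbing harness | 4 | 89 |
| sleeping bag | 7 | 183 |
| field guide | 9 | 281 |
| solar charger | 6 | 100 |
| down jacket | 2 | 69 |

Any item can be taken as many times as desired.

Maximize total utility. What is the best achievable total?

446

By utility per kg: binoculars 38.50, down jacket 34.50, field guide 31.22, bear canister 29.60 lead.
The ratio ordering already packs tightly: binoculars + 2×down jacket, 12 kg, 446.
Every other selection either busts 12 kg or fails to beat 446.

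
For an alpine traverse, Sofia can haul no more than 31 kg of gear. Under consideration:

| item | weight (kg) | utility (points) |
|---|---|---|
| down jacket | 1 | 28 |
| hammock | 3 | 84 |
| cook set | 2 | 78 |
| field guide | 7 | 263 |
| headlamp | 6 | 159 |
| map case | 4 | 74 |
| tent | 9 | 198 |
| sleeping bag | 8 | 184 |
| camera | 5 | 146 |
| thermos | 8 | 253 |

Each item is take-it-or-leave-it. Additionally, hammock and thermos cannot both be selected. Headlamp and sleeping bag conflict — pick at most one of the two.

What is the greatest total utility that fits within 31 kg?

952

Ranking by ratio (utility/kg): cook set 39.00, field guide 37.57, thermos 31.62, camera 29.20.
Down jacket + cook set + field guide + sleeping bag + camera + thermos uses 31 of the 31 kg and totals 952.
That's the maximum — no feasible swap from here does better than 952.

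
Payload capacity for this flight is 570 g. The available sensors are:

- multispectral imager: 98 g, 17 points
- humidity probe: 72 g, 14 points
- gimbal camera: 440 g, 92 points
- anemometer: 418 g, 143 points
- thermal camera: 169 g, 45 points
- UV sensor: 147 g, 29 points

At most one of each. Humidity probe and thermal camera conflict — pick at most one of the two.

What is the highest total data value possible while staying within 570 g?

172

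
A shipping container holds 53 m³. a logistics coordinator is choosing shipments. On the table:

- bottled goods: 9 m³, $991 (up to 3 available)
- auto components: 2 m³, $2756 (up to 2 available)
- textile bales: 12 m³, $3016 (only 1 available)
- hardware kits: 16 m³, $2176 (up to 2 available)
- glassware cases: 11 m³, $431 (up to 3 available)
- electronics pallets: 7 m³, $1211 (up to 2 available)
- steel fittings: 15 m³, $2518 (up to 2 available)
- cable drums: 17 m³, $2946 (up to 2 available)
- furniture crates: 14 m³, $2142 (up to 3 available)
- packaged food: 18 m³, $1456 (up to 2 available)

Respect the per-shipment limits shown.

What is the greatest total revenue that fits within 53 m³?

Taking the top-ratio shipments first gives 2×auto components + textile bales + 2×cable drums for 14420 (50 m³).
The 34 m³ tied up in 2×cable drums is better spent on electronics pallets + 2×steel fittings — total rises to 14775 (53 m³).
No other feasible combination exceeds 14775.

14775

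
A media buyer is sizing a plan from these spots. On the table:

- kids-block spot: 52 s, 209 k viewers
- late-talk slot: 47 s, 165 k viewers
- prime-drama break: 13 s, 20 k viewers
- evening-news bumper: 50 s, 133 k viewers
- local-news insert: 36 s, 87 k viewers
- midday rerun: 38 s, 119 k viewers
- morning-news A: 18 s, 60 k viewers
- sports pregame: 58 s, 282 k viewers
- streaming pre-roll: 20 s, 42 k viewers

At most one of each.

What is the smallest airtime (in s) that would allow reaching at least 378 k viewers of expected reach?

96

Look for the lowest-airtime combination reaching 378.
midday rerun + sports pregame: 401 expected reach at 96 s.
Below 96 s the best achievable stays under 378.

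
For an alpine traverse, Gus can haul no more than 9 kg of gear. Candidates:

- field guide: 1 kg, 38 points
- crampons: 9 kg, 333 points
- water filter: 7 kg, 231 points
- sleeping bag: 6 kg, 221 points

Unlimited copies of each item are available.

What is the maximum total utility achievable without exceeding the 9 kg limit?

342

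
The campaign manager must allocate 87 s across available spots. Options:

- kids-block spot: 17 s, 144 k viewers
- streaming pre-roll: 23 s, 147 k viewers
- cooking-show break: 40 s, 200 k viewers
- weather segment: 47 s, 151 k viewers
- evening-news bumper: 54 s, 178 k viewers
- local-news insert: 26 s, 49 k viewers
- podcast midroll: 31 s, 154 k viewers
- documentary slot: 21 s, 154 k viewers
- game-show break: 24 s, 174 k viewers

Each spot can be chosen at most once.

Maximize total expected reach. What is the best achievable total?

Density check — kids-block spot 8.47, documentary slot 7.33, game-show break 7.25, streaming pre-roll 6.39 are the best per s.
The ratio ordering already packs tightly: kids-block spot + streaming pre-roll + documentary slot + game-show break, 85 s, 619.

619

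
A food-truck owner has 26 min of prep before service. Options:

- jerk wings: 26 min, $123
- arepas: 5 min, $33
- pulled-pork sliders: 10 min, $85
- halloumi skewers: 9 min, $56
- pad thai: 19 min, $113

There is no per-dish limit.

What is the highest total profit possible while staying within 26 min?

203

Best packing: arepas + 2×pulled-pork sliders — 25 min, 203 total.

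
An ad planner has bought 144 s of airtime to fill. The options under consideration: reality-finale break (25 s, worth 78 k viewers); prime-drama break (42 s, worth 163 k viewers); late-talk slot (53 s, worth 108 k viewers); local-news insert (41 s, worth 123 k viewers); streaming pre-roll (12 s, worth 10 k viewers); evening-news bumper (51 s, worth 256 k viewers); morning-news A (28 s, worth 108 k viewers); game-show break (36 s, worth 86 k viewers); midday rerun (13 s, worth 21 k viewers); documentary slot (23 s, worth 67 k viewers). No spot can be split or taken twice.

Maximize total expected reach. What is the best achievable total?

Ranking by ratio (expected reach/s): evening-news bumper 5.02, prime-drama break 3.88, morning-news A 3.86.
Best packing: prime-drama break + evening-news bumper + morning-news A + documentary slot — 144 s, 594 total.
Nothing else within 144 s beats 594.

594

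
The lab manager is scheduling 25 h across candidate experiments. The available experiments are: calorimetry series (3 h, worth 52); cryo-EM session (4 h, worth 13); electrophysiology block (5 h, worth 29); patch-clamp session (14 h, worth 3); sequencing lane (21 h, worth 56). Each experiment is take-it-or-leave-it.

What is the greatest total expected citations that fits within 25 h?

108

Density check — calorimetry series 17.33, electrophysiology block 5.80, cryo-EM session 3.25, sequencing lane 2.67 are the best per h.
Greedy by ratio would take calorimetry series + cryo-EM session + electrophysiology block: 12 h used, total 94.
Dropping cryo-EM session and electrophysiology block frees 9 h; slotting in sequencing lane (21 h) lifts the total to 108 at 24 h.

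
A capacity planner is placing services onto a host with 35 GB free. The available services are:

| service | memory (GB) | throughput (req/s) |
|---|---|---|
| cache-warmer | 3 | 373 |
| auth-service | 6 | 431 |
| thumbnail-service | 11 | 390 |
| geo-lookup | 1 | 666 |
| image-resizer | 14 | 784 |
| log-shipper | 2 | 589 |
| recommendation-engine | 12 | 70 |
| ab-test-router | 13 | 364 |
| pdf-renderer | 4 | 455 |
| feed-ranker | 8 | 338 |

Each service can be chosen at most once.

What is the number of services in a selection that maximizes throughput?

Best achievable throughput is 3298.
cache-warmer + auth-service + geo-lookup + image-resizer + log-shipper + pdf-renderer hits 3298 at 30 GB.
Every optimal selection uses 6 services.

6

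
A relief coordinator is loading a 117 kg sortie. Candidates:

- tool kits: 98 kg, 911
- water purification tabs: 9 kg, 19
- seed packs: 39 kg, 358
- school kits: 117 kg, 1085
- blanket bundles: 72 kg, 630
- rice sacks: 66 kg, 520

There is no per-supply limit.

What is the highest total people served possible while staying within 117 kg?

Greedy by ratio would take tool kits + 2×water purification tabs: 116 kg used, total 949.
Replace tool kits and 2×water purification tabs with school kits: the trade gains 136 net, giving 1085 at 117 kg.
Every other selection either busts 117 kg or fails to beat 1085.

1085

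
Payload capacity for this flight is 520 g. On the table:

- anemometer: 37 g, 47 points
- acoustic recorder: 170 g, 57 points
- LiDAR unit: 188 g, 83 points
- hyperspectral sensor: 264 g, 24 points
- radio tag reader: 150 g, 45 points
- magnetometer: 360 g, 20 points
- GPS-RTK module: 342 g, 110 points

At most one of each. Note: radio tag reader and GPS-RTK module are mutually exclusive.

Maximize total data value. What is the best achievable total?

Density check — anemometer 1.27, LiDAR unit 0.44, acoustic recorder 0.34 are the best per g.
Best packing: anemometer + acoustic recorder + LiDAR unit — 395 g, 187 total.

187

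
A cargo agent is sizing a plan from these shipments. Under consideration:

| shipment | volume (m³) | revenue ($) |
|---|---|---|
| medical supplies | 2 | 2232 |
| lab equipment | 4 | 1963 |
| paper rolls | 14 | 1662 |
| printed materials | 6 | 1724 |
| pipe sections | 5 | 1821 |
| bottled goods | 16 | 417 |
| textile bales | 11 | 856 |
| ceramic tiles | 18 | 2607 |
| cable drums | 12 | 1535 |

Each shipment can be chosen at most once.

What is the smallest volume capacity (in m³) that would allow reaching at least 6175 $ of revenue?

17

Look for the lowest-volume combination reaching 6175.
Taking medical supplies + lab equipment + printed materials + pipe sections gives 7740 (≥ 6175) for 17 m³.
No combination under 17 m³ hits 6175.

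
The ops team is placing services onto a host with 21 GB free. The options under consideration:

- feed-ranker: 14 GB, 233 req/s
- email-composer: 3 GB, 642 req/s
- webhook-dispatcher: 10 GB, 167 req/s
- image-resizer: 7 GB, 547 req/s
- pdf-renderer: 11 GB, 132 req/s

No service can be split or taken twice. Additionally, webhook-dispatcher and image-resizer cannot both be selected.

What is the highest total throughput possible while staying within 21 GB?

1321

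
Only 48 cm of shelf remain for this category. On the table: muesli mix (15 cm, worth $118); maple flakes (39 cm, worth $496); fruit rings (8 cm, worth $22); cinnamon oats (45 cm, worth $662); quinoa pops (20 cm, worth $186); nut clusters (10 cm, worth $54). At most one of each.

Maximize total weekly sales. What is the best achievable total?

The ratio ordering already packs tightly: cinnamon oats, 45 cm, 662.
That's the maximum — no swap from here does better than 662.

662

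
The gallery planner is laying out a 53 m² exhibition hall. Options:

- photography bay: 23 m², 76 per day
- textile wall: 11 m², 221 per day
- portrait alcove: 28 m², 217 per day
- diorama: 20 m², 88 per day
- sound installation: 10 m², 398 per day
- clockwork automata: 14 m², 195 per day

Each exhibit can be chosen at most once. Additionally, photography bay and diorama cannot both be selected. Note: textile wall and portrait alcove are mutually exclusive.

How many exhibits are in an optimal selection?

3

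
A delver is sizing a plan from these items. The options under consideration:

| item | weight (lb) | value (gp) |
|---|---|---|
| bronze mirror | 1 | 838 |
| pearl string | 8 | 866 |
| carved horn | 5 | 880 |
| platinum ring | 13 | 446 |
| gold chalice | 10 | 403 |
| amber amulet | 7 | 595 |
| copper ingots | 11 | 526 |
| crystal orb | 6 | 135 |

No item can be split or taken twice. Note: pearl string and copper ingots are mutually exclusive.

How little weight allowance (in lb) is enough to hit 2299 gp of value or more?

13

Look for the lowest-weight combination reaching 2299.
bronze mirror + carved horn + amber amulet: 2313 value at 13 lb.
Below 13 lb the best achievable stays under 2299.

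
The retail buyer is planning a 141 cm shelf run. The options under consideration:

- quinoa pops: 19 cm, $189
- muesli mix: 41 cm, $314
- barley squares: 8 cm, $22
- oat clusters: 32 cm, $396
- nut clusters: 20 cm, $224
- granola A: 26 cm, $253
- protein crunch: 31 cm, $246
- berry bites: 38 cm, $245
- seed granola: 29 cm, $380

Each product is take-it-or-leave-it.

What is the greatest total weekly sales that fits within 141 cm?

1503

By weekly sales per cm: seed granola 13.10, oat clusters 12.38, nut clusters 11.20 lead.
Filling by ratio: quinoa pops + barley squares + oat clusters + nut clusters + granola A + seed granola for 1464, with 7 cm left unused.
Dropping barley squares and granola A frees 34 cm; slotting in muesli mix (41 cm) lifts the total to 1503 at 141 cm.
Nothing else within 141 cm beats 1503.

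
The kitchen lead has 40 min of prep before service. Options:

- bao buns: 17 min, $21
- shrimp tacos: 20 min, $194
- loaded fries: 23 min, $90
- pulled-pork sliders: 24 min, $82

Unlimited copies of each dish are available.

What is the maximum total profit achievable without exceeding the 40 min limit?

Best packing: 2×shrimp tacos — 40 min, 388 total.

388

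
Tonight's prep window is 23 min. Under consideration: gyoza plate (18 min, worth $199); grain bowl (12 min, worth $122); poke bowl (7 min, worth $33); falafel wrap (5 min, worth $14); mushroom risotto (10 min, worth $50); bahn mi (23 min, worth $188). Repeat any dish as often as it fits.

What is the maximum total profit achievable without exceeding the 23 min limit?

213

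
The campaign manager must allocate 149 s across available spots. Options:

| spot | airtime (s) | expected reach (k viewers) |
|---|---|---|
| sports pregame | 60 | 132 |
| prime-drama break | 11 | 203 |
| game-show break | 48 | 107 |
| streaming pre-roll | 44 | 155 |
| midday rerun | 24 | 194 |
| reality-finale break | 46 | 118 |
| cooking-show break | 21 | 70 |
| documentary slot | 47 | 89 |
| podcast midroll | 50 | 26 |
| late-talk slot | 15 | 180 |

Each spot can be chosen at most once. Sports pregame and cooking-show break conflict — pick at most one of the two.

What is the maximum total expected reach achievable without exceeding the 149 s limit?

Ranking by ratio (expected reach/s): prime-drama break 18.45, late-talk slot 12.00, midday rerun 8.08.
Taking the top-ratio spots first gives prime-drama break + streaming pre-roll + midday rerun + cooking-show break + late-talk slot for 802 (115 s).
Replace cooking-show break with reality-finale break: the trade gains 48 net, giving 850 at 140 s.
Every other selection either busts 149 s or breaks a pairing rule or fails to beat 850.

850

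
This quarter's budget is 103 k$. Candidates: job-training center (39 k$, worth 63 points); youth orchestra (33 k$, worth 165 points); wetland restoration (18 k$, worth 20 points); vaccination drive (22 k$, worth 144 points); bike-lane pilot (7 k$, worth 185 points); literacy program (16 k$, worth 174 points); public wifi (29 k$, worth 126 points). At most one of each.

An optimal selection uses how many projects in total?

5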